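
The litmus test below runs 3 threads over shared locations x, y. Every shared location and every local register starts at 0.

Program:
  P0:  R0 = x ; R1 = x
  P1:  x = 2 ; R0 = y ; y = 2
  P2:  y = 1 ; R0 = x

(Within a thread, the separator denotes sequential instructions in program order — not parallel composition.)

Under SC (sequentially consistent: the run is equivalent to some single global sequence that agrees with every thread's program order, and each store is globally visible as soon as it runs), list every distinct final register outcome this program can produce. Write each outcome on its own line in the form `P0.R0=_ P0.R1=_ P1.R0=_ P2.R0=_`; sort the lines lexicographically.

outcome vector order: (P0.R0,P0.R1,P1.R0,P2.R0)
|SC outcomes| = 9

P0.R0=0 P0.R1=0 P1.R0=0 P2.R0=2
P0.R0=0 P0.R1=0 P1.R0=1 P2.R0=0
P0.R0=0 P0.R1=0 P1.R0=1 P2.R0=2
P0.R0=0 P0.R1=2 P1.R0=0 P2.R0=2
P0.R0=0 P0.R1=2 P1.R0=1 P2.R0=0
P0.R0=0 P0.R1=2 P1.R0=1 P2.R0=2
P0.R0=2 P0.R1=2 P1.R0=0 P2.R0=2
P0.R0=2 P0.R1=2 P1.R0=1 P2.R0=0
P0.R0=2 P0.R1=2 P1.R0=1 P2.R0=2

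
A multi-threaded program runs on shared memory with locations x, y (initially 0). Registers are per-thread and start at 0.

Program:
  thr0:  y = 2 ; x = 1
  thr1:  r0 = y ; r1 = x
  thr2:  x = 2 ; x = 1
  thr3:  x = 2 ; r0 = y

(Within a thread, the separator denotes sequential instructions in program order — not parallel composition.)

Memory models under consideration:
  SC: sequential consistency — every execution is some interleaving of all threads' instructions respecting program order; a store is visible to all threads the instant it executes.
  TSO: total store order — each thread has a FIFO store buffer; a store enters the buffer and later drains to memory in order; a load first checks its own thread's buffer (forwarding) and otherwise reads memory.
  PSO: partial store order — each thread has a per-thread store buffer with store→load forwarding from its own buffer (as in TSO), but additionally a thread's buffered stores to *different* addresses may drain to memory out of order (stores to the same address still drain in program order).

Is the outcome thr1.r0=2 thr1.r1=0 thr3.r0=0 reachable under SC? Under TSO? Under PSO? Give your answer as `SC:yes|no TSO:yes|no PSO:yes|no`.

outcome vector order: (thr1.r0,thr1.r1,thr3.r0)
SC (11): (0,0,0) (0,0,2) (0,1,0) (0,1,2) (0,2,0) (0,2,2) (2,0,2) (2,1,0) (2,1,2) (2,2,0) (2,2,2)
TSO (12): (0,0,0) (0,0,2) (0,1,0) (0,1,2) (0,2,0) (0,2,2) (2,0,0) (2,0,2) (2,1,0) (2,1,2) (2,2,0) (2,2,2)
PSO (12): (0,0,0) (0,0,2) (0,1,0) (0,1,2) (0,2,0) (0,2,2) (2,0,0) (2,0,2) (2,1,0) (2,1,2) (2,2,0) (2,2,2)
target (2,0,0) ∈ {TSO,PSO}

SC:no TSO:yes PSO:yes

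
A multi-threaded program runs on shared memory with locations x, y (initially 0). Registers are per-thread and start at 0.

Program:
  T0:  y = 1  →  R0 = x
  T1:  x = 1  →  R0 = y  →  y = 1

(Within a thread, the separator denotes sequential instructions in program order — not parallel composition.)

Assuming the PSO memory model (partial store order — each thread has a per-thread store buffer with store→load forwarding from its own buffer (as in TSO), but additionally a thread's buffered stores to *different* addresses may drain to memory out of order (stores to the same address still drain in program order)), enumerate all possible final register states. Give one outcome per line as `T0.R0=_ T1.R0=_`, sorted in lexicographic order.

T0.R0=0 T1.R0=0
T0.R0=0 T1.R0=1
T0.R0=1 T1.R0=0
T0.R0=1 T1.R0=1

outcome vector order: (T0.R0,T1.R0)
|PSO outcomes| = 4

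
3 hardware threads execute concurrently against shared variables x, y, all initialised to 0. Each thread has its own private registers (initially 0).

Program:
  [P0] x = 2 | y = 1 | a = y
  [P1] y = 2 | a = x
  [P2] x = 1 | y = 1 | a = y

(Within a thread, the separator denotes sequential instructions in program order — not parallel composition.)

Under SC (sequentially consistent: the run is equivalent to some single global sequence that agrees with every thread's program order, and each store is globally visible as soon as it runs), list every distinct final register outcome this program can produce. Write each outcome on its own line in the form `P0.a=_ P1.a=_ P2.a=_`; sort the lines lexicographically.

P0.a=1 P1.a=0 P2.a=1
P0.a=1 P1.a=1 P2.a=1
P0.a=1 P1.a=1 P2.a=2
P0.a=1 P1.a=2 P2.a=1
P0.a=1 P1.a=2 P2.a=2
P0.a=2 P1.a=1 P2.a=1
P0.a=2 P1.a=1 P2.a=2
P0.a=2 P1.a=2 P2.a=1
P0.a=2 P1.a=2 P2.a=2

outcome vector order: (P0.a,P1.a,P2.a)
|SC outcomes| = 9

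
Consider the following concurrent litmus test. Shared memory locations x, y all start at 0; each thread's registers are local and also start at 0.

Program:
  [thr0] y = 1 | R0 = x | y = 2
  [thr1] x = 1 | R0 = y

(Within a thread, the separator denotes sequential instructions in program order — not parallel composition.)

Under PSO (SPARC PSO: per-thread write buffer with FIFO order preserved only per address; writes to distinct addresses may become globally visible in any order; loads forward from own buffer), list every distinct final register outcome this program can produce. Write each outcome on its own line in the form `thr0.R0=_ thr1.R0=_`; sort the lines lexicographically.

thr0.R0=0 thr1.R0=0
thr0.R0=0 thr1.R0=1
thr0.R0=0 thr1.R0=2
thr0.R0=1 thr1.R0=0
thr0.R0=1 thr1.R0=1
thr0.R0=1 thr1.R0=2

outcome vector order: (thr0.R0,thr1.R0)
|PSO outcomes| = 6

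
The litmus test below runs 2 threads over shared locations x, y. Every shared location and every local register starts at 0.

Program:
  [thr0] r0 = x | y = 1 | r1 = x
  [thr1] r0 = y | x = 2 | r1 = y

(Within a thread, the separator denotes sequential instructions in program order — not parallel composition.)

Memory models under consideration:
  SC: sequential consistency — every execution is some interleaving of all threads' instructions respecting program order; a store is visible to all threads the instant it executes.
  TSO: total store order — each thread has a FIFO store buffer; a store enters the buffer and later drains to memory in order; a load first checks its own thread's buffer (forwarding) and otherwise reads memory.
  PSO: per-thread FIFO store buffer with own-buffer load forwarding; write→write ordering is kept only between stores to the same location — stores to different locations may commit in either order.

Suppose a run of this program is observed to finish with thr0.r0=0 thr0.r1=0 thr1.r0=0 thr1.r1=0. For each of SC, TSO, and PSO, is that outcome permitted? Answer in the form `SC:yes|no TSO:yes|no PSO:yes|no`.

SC:no TSO:yes PSO:yes

outcome vector order: (thr0.r0,thr0.r1,thr1.r0,thr1.r1)
[SC] allowed = {0/0/0/1 0/0/1/1 0/2/0/0 0/2/0/1 0/2/1/1 2/2/0/0 2/2/0/1}
[TSO] allowed = {0/0/0/0 0/0/0/1 0/0/1/1 0/2/0/0 0/2/0/1 0/2/1/1 2/2/0/0 2/2/0/1}
[PSO] allowed = {0/0/0/0 0/0/0/1 0/0/1/1 0/2/0/0 0/2/0/1 0/2/1/1 2/2/0/0 2/2/0/1}
target 0/0/0/0 ∈ {TSO,PSO}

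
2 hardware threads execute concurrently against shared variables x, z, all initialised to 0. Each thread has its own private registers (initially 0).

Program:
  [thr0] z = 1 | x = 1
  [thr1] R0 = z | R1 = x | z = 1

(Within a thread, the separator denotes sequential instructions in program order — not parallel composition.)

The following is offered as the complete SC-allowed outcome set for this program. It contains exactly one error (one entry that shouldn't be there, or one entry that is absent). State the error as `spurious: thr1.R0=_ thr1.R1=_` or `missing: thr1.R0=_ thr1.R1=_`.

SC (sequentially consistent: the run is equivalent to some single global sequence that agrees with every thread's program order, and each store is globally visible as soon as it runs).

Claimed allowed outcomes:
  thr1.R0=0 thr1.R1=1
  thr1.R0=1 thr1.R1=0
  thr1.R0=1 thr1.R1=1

missing: thr1.R0=0 thr1.R1=0

outcome vector order: (thr1.R0,thr1.R1)
SC: 4 outcomes — {<0 0>; <0 1>; <1 0>; <1 1>}
SC∖claimed = {<0 0>}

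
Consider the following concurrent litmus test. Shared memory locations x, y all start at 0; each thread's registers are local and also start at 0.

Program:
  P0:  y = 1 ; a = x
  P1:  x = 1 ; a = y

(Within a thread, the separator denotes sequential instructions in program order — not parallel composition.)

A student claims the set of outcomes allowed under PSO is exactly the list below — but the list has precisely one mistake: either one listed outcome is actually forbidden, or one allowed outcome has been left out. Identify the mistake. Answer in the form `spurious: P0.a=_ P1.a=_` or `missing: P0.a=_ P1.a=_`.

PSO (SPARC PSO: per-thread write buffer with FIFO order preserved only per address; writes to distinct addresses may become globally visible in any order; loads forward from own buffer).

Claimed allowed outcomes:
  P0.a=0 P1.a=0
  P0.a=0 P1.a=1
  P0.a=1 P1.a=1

outcome vector order: (P0.a,P1.a)
PSO: 4 outcomes — {00; 01; 10; 11}
PSO∖claimed = {10}

missing: P0.a=1 P1.a=0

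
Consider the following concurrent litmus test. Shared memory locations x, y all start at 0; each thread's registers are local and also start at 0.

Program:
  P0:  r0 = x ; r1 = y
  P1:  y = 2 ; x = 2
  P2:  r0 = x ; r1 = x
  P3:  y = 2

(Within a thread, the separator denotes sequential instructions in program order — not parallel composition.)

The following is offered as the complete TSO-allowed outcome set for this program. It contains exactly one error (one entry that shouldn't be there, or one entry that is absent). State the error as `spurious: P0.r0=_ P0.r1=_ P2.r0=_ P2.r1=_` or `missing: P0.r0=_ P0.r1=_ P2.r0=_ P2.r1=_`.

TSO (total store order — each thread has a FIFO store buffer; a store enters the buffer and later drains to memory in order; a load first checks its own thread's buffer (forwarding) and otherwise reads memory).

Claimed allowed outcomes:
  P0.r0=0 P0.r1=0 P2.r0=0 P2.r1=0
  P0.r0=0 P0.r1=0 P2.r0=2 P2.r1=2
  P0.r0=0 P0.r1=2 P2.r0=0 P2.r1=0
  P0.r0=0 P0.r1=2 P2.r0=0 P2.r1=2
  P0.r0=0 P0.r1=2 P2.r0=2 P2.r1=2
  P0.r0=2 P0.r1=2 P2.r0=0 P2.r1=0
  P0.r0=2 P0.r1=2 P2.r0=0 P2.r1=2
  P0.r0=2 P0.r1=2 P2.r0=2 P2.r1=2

outcome vector order: (P0.r0,P0.r1,P2.r0,P2.r1)
under TSO → (0,0,0,0); (0,0,0,2); (0,0,2,2); (0,2,0,0); (0,2,0,2); (0,2,2,2); (2,2,0,0); (2,2,0,2); (2,2,2,2)
TSO∖claimed = {(0,0,0,2)}

missing: P0.r0=0 P0.r1=0 P2.r0=0 P2.r1=2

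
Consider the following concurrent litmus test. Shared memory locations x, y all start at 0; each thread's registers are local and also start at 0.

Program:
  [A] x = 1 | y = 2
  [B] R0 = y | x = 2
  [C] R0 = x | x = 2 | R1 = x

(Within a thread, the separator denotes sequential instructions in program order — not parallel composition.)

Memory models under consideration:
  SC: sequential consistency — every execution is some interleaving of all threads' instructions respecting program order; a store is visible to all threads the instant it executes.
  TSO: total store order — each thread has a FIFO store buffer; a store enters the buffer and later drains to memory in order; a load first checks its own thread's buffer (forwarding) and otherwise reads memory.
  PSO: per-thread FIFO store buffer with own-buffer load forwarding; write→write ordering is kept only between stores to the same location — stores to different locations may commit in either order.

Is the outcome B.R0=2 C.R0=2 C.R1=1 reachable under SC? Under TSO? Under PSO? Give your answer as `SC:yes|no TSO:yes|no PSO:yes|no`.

SC:no TSO:no PSO:yes

outcome vector order: (B.R0,C.R0,C.R1)
under SC → 001, 002, 012, 021, 022, 201, 202, 212, 222
under TSO → 001, 002, 012, 021, 022, 201, 202, 212, 222
under PSO → 001, 002, 012, 021, 022, 201, 202, 212, 221, 222
target 221 ∈ {PSO}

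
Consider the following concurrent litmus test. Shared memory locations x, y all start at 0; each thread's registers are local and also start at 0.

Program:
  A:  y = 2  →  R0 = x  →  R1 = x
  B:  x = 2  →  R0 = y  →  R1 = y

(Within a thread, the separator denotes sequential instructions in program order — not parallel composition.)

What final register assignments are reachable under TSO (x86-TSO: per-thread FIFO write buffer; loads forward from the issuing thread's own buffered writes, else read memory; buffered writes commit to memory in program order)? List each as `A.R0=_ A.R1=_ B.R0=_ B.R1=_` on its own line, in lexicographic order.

outcome vector order: (A.R0,A.R1,B.R0,B.R1)
|TSO outcomes| = 9

A.R0=0 A.R1=0 B.R0=0 B.R1=0
A.R0=0 A.R1=0 B.R0=0 B.R1=2
A.R0=0 A.R1=0 B.R0=2 B.R1=2
A.R0=0 A.R1=2 B.R0=0 B.R1=0
A.R0=0 A.R1=2 B.R0=0 B.R1=2
A.R0=0 A.R1=2 B.R0=2 B.R1=2
A.R0=2 A.R1=2 B.R0=0 B.R1=0
A.R0=2 A.R1=2 B.R0=0 B.R1=2
A.R0=2 A.R1=2 B.R0=2 B.R1=2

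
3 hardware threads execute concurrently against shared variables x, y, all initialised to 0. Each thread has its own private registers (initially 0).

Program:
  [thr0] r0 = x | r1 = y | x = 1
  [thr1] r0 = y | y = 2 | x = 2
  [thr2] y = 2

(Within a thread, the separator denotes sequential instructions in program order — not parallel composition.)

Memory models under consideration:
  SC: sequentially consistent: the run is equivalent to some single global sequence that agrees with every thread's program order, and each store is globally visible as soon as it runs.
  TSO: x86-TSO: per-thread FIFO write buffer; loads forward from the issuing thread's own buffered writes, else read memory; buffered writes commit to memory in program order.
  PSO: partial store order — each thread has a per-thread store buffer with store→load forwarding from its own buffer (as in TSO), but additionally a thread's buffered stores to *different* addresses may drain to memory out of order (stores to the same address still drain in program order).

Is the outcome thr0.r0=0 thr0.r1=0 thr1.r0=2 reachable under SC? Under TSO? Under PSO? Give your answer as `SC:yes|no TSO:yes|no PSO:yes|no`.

SC:yes TSO:yes PSO:yes

outcome vector order: (thr0.r0,thr0.r1,thr1.r0)
[SC] allowed = {0/0/0; 0/0/2; 0/2/0; 0/2/2; 2/2/0; 2/2/2}
[TSO] allowed = {0/0/0; 0/0/2; 0/2/0; 0/2/2; 2/2/0; 2/2/2}
[PSO] allowed = {0/0/0; 0/0/2; 0/2/0; 0/2/2; 2/0/0; 2/2/0; 2/2/2}
target 0/0/2 ∈ {SC,TSO,PSO}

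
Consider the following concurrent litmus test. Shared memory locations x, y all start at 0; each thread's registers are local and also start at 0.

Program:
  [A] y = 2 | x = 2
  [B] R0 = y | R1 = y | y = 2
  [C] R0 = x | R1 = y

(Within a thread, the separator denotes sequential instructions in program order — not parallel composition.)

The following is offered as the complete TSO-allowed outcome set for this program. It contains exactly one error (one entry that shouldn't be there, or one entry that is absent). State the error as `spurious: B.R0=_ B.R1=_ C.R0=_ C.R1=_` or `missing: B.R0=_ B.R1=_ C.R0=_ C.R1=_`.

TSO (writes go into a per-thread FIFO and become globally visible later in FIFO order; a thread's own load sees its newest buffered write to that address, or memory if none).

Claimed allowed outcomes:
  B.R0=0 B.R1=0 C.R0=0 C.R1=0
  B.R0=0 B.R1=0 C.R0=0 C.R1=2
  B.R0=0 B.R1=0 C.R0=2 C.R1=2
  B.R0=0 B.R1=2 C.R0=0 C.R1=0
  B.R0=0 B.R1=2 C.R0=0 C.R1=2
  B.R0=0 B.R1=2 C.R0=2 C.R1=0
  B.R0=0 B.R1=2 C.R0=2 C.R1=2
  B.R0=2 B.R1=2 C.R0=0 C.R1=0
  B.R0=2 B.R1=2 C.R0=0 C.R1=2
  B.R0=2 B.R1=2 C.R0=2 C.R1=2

outcome vector order: (B.R0,B.R1,C.R0,C.R1)
TSO (9): (0,0,0,0) (0,0,0,2) (0,0,2,2) (0,2,0,0) (0,2,0,2) (0,2,2,2) (2,2,0,0) (2,2,0,2) (2,2,2,2)
claimed∖TSO = {(0,2,2,0)}

spurious: B.R0=0 B.R1=2 C.R0=2 C.R1=0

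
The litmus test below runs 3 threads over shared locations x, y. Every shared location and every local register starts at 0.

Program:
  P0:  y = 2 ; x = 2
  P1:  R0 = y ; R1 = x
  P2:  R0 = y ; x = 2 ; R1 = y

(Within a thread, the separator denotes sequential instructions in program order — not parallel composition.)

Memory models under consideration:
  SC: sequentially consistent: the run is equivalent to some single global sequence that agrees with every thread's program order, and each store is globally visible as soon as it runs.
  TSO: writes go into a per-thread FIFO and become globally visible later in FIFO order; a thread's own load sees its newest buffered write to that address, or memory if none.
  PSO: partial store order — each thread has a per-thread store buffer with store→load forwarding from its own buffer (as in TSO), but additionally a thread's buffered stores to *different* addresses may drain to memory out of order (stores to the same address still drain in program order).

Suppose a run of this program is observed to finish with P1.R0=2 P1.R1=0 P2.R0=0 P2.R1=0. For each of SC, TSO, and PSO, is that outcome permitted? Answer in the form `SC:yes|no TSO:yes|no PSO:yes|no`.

outcome vector order: (P1.R0,P1.R1,P2.R0,P2.R1)
SC (11): (0,0,0,0) (0,0,0,2) (0,0,2,2) (0,2,0,0) (0,2,0,2) (0,2,2,2) (2,0,0,2) (2,0,2,2) (2,2,0,0) (2,2,0,2) (2,2,2,2)
TSO (12): (0,0,0,0) (0,0,0,2) (0,0,2,2) (0,2,0,0) (0,2,0,2) (0,2,2,2) (2,0,0,0) (2,0,0,2) (2,0,2,2) (2,2,0,0) (2,2,0,2) (2,2,2,2)
PSO (12): (0,0,0,0) (0,0,0,2) (0,0,2,2) (0,2,0,0) (0,2,0,2) (0,2,2,2) (2,0,0,0) (2,0,0,2) (2,0,2,2) (2,2,0,0) (2,2,0,2) (2,2,2,2)
target (2,0,0,0) ∈ {TSO,PSO}

SC:no TSO:yes PSO:yes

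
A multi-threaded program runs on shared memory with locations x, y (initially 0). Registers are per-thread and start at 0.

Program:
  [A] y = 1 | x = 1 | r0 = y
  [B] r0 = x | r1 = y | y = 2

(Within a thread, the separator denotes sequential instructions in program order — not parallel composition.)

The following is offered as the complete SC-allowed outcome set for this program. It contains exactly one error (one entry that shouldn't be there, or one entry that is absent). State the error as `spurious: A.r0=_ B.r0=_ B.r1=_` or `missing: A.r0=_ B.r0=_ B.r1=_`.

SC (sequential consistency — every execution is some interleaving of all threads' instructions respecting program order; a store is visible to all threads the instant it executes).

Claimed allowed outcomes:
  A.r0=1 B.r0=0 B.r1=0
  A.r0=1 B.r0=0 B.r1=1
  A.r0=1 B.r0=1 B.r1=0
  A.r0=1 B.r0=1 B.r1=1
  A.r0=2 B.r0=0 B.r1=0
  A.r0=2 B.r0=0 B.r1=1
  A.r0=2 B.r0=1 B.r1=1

spurious: A.r0=1 B.r0=1 B.r1=0

outcome vector order: (A.r0,B.r0,B.r1)
SC (6): 100 101 111 200 201 211
claimed∖SC = {110}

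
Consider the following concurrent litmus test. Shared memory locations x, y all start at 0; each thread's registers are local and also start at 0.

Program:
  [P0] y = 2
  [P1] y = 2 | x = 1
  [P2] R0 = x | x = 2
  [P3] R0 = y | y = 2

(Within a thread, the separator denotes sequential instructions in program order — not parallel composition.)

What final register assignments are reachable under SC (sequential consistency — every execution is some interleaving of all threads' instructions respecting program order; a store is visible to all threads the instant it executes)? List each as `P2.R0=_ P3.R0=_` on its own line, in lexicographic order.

P2.R0=0 P3.R0=0
P2.R0=0 P3.R0=2
P2.R0=1 P3.R0=0
P2.R0=1 P3.R0=2

outcome vector order: (P2.R0,P3.R0)
|SC outcomes| = 4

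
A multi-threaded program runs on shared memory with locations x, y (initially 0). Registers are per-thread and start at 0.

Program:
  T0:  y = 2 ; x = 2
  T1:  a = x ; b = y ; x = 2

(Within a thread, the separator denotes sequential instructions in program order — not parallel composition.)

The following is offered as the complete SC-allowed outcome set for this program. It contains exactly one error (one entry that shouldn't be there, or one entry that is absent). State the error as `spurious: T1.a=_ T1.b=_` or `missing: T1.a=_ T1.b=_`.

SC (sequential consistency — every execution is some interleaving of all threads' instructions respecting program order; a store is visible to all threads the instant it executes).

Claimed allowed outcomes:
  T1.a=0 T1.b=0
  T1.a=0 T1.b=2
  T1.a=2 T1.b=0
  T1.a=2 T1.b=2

spurious: T1.a=2 T1.b=0

outcome vector order: (T1.a,T1.b)
[SC] allowed = {0/0, 0/2, 2/2}
claimed∖SC = {2/0}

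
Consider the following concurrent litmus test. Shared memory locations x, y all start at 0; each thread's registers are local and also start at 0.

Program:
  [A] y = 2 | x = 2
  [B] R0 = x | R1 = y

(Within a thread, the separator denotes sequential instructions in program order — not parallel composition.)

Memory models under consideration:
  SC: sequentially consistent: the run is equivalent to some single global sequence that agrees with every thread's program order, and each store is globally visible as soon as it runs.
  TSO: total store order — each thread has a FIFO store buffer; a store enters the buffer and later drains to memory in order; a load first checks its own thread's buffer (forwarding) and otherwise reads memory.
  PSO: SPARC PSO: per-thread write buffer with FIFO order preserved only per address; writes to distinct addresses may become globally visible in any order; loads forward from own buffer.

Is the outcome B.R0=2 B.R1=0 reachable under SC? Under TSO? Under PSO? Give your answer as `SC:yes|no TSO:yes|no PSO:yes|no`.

SC:no TSO:no PSO:yes

outcome vector order: (B.R0,B.R1)
under SC → 00 02 22
under TSO → 00 02 22
under PSO → 00 02 20 22
target 20 ∈ {PSO}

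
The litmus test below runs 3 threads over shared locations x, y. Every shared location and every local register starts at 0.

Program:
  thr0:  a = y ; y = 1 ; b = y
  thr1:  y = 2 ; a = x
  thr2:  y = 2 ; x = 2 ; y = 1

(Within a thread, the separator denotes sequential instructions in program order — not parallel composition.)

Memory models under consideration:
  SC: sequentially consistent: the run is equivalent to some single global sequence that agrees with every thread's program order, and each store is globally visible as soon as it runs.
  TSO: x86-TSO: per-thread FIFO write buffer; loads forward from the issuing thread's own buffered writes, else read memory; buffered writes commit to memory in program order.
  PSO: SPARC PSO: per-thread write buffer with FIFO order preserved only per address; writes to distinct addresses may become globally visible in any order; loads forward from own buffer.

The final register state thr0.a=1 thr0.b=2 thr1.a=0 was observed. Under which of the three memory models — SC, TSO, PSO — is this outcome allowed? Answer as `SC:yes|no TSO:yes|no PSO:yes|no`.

SC:no TSO:yes PSO:yes

outcome vector order: (thr0.a,thr0.b,thr1.a)
SC (11): 010; 012; 020; 022; 110; 112; 122; 210; 212; 220; 222
TSO (12): 010; 012; 020; 022; 110; 112; 120; 122; 210; 212; 220; 222
PSO (12): 010; 012; 020; 022; 110; 112; 120; 122; 210; 212; 220; 222
target 120 ∈ {TSO,PSO}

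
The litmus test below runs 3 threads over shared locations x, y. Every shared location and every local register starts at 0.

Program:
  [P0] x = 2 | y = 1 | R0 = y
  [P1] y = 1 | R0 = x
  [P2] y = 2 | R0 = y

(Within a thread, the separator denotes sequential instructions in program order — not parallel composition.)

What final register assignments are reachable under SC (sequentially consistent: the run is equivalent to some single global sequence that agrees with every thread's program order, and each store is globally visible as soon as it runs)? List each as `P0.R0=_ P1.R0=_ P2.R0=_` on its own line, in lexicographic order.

outcome vector order: (P0.R0,P1.R0,P2.R0)
|SC outcomes| = 7

P0.R0=1 P1.R0=0 P2.R0=1
P0.R0=1 P1.R0=0 P2.R0=2
P0.R0=1 P1.R0=2 P2.R0=1
P0.R0=1 P1.R0=2 P2.R0=2
P0.R0=2 P1.R0=0 P2.R0=2
P0.R0=2 P1.R0=2 P2.R0=1
P0.R0=2 P1.R0=2 P2.R0=2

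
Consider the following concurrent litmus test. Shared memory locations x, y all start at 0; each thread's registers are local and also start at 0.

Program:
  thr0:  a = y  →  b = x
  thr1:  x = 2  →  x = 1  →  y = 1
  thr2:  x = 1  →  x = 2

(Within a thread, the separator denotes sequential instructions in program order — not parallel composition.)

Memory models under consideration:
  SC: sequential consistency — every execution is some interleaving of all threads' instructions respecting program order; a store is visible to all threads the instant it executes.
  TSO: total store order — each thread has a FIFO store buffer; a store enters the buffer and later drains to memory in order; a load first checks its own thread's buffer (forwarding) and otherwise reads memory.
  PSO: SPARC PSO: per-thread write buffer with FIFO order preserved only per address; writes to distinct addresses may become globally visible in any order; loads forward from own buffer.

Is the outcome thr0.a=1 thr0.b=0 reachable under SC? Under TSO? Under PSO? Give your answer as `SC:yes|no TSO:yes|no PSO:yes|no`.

outcome vector order: (thr0.a,thr0.b)
SC (5): <0 0>; <0 1>; <0 2>; <1 1>; <1 2>
TSO (5): <0 0>; <0 1>; <0 2>; <1 1>; <1 2>
PSO (6): <0 0>; <0 1>; <0 2>; <1 0>; <1 1>; <1 2>
target <1 0> ∈ {PSO}

SC:no TSO:no PSO:yes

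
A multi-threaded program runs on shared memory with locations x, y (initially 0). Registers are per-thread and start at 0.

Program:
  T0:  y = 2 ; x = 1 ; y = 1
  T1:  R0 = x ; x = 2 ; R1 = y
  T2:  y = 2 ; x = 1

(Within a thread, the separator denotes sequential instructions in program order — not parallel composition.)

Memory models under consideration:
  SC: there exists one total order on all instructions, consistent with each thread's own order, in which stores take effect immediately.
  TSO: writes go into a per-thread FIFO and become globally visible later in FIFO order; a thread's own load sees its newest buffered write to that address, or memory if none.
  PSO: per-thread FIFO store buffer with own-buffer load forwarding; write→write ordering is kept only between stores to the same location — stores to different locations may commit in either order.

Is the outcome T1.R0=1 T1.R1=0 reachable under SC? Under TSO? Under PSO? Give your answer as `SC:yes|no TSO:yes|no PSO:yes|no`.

SC:no TSO:no PSO:yes

outcome vector order: (T1.R0,T1.R1)
SC: 5 outcomes — {<0 0>; <0 1>; <0 2>; <1 1>; <1 2>}
TSO: 5 outcomes — {<0 0>; <0 1>; <0 2>; <1 1>; <1 2>}
PSO: 6 outcomes — {<0 0>; <0 1>; <0 2>; <1 0>; <1 1>; <1 2>}
target <1 0> ∈ {PSO}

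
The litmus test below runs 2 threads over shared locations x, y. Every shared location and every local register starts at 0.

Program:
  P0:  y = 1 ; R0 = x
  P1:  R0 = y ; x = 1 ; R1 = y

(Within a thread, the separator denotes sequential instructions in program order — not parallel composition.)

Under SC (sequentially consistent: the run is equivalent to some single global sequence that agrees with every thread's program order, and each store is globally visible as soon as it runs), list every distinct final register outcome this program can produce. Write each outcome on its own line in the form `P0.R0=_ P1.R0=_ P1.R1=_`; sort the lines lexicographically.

outcome vector order: (P0.R0,P1.R0,P1.R1)
|SC outcomes| = 5

P0.R0=0 P1.R0=0 P1.R1=1
P0.R0=0 P1.R0=1 P1.R1=1
P0.R0=1 P1.R0=0 P1.R1=0
P0.R0=1 P1.R0=0 P1.R1=1
P0.R0=1 P1.R0=1 P1.R1=1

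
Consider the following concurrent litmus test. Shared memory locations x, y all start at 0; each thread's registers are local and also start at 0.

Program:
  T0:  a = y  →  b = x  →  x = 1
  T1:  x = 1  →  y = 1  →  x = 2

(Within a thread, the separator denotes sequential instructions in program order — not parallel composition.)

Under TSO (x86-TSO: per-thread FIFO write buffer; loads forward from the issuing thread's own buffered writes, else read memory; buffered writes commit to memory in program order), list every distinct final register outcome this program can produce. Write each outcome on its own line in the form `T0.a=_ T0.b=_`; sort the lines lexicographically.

T0.a=0 T0.b=0
T0.a=0 T0.b=1
T0.a=0 T0.b=2
T0.a=1 T0.b=1
T0.a=1 T0.b=2

outcome vector order: (T0.a,T0.b)
|TSO outcomes| = 5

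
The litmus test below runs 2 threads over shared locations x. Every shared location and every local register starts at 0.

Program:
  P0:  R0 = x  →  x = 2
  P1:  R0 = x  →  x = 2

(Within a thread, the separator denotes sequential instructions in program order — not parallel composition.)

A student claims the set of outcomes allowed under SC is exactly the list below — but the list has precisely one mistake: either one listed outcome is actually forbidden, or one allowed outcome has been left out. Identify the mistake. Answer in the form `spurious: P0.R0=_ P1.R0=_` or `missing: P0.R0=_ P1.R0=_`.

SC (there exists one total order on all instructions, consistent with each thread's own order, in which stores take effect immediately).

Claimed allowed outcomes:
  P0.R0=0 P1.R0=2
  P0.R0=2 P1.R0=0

missing: P0.R0=0 P1.R0=0

outcome vector order: (P0.R0,P1.R0)
SC: 3 outcomes — {<0 0>, <0 2>, <2 0>}
SC∖claimed = {<0 0>}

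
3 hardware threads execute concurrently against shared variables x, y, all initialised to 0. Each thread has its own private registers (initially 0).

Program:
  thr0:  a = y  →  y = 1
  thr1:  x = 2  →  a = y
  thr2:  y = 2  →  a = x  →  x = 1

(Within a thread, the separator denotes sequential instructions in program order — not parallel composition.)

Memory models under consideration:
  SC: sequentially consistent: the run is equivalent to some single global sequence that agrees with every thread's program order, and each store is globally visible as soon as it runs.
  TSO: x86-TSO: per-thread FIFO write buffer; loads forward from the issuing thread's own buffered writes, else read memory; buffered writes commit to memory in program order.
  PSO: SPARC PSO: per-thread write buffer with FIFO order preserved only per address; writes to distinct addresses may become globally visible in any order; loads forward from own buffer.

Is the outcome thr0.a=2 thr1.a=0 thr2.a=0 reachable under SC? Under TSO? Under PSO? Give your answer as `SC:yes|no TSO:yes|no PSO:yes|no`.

outcome vector order: (thr0.a,thr1.a,thr2.a)
[SC] allowed = {002, 010, 012, 020, 022, 202, 210, 212, 220, 222}
[TSO] allowed = {000, 002, 010, 012, 020, 022, 200, 202, 210, 212, 220, 222}
[PSO] allowed = {000, 002, 010, 012, 020, 022, 200, 202, 210, 212, 220, 222}
target 200 ∈ {TSO,PSO}

SC:no TSO:yes PSO:yes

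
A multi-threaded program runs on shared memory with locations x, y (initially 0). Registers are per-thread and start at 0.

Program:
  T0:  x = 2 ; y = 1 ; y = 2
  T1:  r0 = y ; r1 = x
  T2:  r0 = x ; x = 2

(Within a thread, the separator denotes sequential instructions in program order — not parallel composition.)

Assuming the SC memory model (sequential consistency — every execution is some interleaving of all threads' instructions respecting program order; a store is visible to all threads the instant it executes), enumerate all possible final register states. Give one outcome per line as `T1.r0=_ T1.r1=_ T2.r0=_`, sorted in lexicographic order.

outcome vector order: (T1.r0,T1.r1,T2.r0)
|SC outcomes| = 8

T1.r0=0 T1.r1=0 T2.r0=0
T1.r0=0 T1.r1=0 T2.r0=2
T1.r0=0 T1.r1=2 T2.r0=0
T1.r0=0 T1.r1=2 T2.r0=2
T1.r0=1 T1.r1=2 T2.r0=0
T1.r0=1 T1.r1=2 T2.r0=2
T1.r0=2 T1.r1=2 T2.r0=0
T1.r0=2 T1.r1=2 T2.r0=2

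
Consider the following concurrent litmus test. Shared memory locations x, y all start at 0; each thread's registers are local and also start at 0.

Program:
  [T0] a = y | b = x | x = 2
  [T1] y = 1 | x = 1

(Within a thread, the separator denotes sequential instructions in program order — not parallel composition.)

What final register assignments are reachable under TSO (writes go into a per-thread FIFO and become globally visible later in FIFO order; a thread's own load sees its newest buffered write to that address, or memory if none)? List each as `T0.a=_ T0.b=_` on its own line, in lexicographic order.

outcome vector order: (T0.a,T0.b)
|TSO outcomes| = 4

T0.a=0 T0.b=0
T0.a=0 T0.b=1
T0.a=1 T0.b=0
T0.a=1 T0.b=1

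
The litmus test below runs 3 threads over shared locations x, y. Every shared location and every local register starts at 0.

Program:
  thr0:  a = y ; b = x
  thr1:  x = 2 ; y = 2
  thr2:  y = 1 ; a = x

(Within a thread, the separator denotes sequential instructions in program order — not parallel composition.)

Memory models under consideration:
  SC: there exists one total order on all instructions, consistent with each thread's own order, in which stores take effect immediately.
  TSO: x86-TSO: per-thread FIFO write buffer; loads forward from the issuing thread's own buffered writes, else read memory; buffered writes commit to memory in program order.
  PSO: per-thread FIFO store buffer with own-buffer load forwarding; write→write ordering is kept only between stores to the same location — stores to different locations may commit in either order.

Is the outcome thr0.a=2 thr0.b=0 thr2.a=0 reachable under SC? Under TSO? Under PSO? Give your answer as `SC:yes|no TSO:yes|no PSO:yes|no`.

outcome vector order: (thr0.a,thr0.b,thr2.a)
[SC] allowed = {0/0/0 0/0/2 0/2/0 0/2/2 1/0/0 1/0/2 1/2/0 1/2/2 2/2/0 2/2/2}
[TSO] allowed = {0/0/0 0/0/2 0/2/0 0/2/2 1/0/0 1/0/2 1/2/0 1/2/2 2/2/0 2/2/2}
[PSO] allowed = {0/0/0 0/0/2 0/2/0 0/2/2 1/0/0 1/0/2 1/2/0 1/2/2 2/0/0 2/0/2 2/2/0 2/2/2}
target 2/0/0 ∈ {PSO}

SC:no TSO:no PSO:yes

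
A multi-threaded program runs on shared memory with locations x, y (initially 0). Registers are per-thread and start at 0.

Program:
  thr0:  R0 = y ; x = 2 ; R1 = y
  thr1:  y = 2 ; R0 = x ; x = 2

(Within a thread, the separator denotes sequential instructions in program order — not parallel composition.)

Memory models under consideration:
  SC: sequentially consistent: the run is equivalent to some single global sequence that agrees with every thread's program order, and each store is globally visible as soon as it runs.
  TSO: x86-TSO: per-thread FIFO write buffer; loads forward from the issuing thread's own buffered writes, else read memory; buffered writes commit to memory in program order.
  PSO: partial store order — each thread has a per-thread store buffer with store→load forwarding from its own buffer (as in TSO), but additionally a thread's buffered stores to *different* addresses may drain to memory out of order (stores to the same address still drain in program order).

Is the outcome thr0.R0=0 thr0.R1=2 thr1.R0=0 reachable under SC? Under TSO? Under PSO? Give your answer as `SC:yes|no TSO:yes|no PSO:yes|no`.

outcome vector order: (thr0.R0,thr0.R1,thr1.R0)
SC (5): 002; 020; 022; 220; 222
TSO (6): 000; 002; 020; 022; 220; 222
PSO (6): 000; 002; 020; 022; 220; 222
target 020 ∈ {SC,TSO,PSO}

SC:yes TSO:yes PSO:yes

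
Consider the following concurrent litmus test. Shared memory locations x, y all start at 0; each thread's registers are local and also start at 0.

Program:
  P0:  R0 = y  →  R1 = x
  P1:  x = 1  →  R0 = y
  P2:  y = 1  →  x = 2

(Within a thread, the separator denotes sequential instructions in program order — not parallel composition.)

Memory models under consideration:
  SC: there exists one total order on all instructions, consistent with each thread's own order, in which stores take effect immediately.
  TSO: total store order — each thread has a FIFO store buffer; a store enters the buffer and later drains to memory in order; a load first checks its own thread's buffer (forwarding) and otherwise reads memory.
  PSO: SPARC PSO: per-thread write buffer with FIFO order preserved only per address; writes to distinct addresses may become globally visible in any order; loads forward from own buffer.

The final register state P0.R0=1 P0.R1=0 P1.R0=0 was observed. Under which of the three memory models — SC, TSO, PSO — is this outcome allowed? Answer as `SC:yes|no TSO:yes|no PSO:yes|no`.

SC:no TSO:yes PSO:yes

outcome vector order: (P0.R0,P0.R1,P1.R0)
under SC → <0 0 0> <0 0 1> <0 1 0> <0 1 1> <0 2 0> <0 2 1> <1 0 1> <1 1 0> <1 1 1> <1 2 0> <1 2 1>
under TSO → <0 0 0> <0 0 1> <0 1 0> <0 1 1> <0 2 0> <0 2 1> <1 0 0> <1 0 1> <1 1 0> <1 1 1> <1 2 0> <1 2 1>
under PSO → <0 0 0> <0 0 1> <0 1 0> <0 1 1> <0 2 0> <0 2 1> <1 0 0> <1 0 1> <1 1 0> <1 1 1> <1 2 0> <1 2 1>
target <1 0 0> ∈ {TSO,PSO}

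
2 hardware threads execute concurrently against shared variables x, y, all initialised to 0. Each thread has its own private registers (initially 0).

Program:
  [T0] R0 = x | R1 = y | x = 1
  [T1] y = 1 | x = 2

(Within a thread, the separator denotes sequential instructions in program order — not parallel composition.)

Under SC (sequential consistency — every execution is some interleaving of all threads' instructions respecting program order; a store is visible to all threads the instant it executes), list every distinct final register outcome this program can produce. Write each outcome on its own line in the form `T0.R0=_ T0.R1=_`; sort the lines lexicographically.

outcome vector order: (T0.R0,T0.R1)
|SC outcomes| = 3

T0.R0=0 T0.R1=0
T0.R0=0 T0.R1=1
T0.R0=2 T0.R1=1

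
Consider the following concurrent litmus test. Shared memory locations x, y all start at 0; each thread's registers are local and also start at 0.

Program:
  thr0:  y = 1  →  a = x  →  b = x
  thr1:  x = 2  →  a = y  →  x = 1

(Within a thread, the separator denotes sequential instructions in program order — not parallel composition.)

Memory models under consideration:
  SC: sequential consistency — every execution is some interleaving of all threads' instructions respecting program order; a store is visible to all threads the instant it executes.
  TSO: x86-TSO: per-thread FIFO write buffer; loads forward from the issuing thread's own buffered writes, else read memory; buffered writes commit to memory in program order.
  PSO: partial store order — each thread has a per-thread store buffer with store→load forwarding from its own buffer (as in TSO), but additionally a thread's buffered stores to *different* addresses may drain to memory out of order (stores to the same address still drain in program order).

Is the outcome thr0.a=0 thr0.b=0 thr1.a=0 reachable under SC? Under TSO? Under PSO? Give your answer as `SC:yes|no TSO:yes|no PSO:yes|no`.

outcome vector order: (thr0.a,thr0.b,thr1.a)
SC: 9 outcomes — {(0,0,1); (0,1,1); (0,2,1); (1,1,0); (1,1,1); (2,1,0); (2,1,1); (2,2,0); (2,2,1)}
TSO: 12 outcomes — {(0,0,0); (0,0,1); (0,1,0); (0,1,1); (0,2,0); (0,2,1); (1,1,0); (1,1,1); (2,1,0); (2,1,1); (2,2,0); (2,2,1)}
PSO: 12 outcomes — {(0,0,0); (0,0,1); (0,1,0); (0,1,1); (0,2,0); (0,2,1); (1,1,0); (1,1,1); (2,1,0); (2,1,1); (2,2,0); (2,2,1)}
target (0,0,0) ∈ {TSO,PSO}

SC:no TSO:yes PSO:yes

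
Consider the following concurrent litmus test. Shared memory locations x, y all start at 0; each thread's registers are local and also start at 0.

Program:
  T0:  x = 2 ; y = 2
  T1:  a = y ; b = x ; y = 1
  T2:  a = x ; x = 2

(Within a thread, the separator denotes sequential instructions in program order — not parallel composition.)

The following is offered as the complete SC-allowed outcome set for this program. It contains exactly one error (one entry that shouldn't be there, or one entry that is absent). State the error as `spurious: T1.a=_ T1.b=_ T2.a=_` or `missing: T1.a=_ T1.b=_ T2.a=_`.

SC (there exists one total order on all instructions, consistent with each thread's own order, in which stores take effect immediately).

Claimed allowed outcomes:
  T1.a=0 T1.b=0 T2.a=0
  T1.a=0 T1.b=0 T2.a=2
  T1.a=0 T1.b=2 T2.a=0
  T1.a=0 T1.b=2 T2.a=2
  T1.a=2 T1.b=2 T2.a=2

outcome vector order: (T1.a,T1.b,T2.a)
[SC] allowed = {0/0/0 0/0/2 0/2/0 0/2/2 2/2/0 2/2/2}
SC∖claimed = {2/2/0}

missing: T1.a=2 T1.b=2 T2.a=0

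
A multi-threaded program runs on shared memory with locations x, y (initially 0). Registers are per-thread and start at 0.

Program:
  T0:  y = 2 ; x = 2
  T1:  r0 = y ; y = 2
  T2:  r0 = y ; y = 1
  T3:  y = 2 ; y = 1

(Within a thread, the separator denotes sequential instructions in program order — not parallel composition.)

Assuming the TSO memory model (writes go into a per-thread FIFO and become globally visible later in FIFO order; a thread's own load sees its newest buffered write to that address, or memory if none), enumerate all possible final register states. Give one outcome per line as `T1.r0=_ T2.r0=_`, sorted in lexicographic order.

T1.r0=0 T2.r0=0
T1.r0=0 T2.r0=1
T1.r0=0 T2.r0=2
T1.r0=1 T2.r0=0
T1.r0=1 T2.r0=1
T1.r0=1 T2.r0=2
T1.r0=2 T2.r0=0
T1.r0=2 T2.r0=1
T1.r0=2 T2.r0=2

outcome vector order: (T1.r0,T2.r0)
|TSO outcomes| = 9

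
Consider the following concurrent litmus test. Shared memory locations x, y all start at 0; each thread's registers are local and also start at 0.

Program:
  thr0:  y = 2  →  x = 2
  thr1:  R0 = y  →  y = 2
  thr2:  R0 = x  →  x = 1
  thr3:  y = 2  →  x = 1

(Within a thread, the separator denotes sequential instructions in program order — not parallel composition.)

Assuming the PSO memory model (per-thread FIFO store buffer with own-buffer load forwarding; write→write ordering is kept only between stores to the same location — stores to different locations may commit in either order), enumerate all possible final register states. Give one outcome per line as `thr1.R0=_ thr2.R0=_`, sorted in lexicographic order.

outcome vector order: (thr1.R0,thr2.R0)
|PSO outcomes| = 6

thr1.R0=0 thr2.R0=0
thr1.R0=0 thr2.R0=1
thr1.R0=0 thr2.R0=2
thr1.R0=2 thr2.R0=0
thr1.R0=2 thr2.R0=1
thr1.R0=2 thr2.R0=2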